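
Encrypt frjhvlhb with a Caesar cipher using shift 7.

myqocsoi

f(5): 5+7=12 → m
r(17): 17+7=24 → y
j(9): 9+7=16 → q
h(7): 7+7=14 → o
v(21): 21+7=28≡2 → c
l(11): 11+7=18 → s
h(7): 7+7=14 → o
b(1): 1+7=8 → i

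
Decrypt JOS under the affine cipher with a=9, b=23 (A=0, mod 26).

KZL

The inverse of 9 mod 26 is 3, since 9·3=27≡1. Apply D(y)=3·(y−23) mod 26:
J(9): 3·(9−23)=-42≡10 → K
O(14): 3·(14−23)=-27≡25 → Z
S(18): 3·(18−23)=-15≡11 → L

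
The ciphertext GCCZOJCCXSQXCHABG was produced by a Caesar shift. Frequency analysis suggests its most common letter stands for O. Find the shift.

The most frequent ciphertext letter is C (appears 5 times).
C is position 2; O is position 14.
Shift = -12≡14.

14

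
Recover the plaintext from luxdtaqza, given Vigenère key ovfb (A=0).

xzscfflym

Repeat the key across the ciphertext: ovfbovfbo
l(11)−o(14): -3≡23 → x
u(20)−v(21): -1≡25 → z
x(23)−f(5): 18 → s
d(3)−b(1): 2 → c
t(19)−o(14): 5 → f
a(0)−v(21): -21≡5 → f
q(16)−f(5): 11 → l
z(25)−b(1): 24 → y
a(0)−o(14): -14≡12 → m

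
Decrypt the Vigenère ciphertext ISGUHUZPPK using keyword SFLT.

Repeat the key across the ciphertext: SFLTSFLTSF
I(8)−S(18): -10≡16 → Q
S(18)−F(5): 13 → N
G(6)−L(11): -5≡21 → V
U(20)−T(19): 1 → B
H(7)−S(18): -11≡15 → P
U(20)−F(5): 15 → P
Z(25)−L(11): 14 → O
P(15)−T(19): -4≡22 → W
P(15)−S(18): -3≡23 → X
K(10)−F(5): 5 → F

QNVBPPOWXF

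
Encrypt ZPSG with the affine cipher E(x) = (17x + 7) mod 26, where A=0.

QCBF

Z(25): 17·25+7=432≡16 → Q
P(15): 17·15+7=262≡2 → C
S(18): 17·18+7=313≡1 → B
G(6): 17·6+7=109≡5 → F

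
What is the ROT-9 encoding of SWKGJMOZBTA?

BFTPSVXIKCJ

S(18): 18+9=27≡1 → B
W(22): 22+9=31≡5 → F
K(10): 10+9=19 → T
G(6): 6+9=15 → P
J(9): 9+9=18 → S
M(12): 12+9=21 → V
O(14): 14+9=23 → X
Z(25): 25+9=34≡8 → I
B(1): 1+9=10 → K
T(19): 19+9=28≡2 → C
A(0): 0+9=9 → J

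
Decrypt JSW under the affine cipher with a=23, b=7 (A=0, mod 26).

The inverse of 23 mod 26 is 17, since 23·17=391≡1. Apply D(y)=17·(y−7) mod 26:
J(9): 17·(9−7)=34≡8 → I
S(18): 17·(18−7)=187≡5 → F
W(22): 17·(22−7)=255≡21 → V

IFV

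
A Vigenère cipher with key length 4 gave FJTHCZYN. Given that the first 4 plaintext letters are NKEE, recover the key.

Subtract each crib letter from the matching ciphertext letter (mod 26):
F(5)−N(13)=-8≡18 → S
J(9)−K(10)=-1≡25 → Z
T(19)−E(4)=15 → P
H(7)−E(4)=3 → D

SZPD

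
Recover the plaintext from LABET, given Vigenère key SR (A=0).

TJJNB

Repeat the key across the ciphertext: SRSRS
L(11)−S(18): -7≡19 → T
A(0)−R(17): -17≡9 → J
B(1)−S(18): -17≡9 → J
E(4)−R(17): -13≡13 → N
T(19)−S(18): 1 → B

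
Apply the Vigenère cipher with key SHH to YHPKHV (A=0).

QOWCOC

Repeat the key across the message: SHHSHH
Y(24)+S(18): 42≡16 → Q
H(7)+H(7): 14 → O
P(15)+H(7): 22 → W
K(10)+S(18): 28≡2 → C
H(7)+H(7): 14 → O
V(21)+H(7): 28≡2 → C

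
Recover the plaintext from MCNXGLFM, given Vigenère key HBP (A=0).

Repeat the key across the ciphertext: HBPHBPHB
M(12)−H(7): 5 → F
C(2)−B(1): 1 → B
N(13)−P(15): -2≡24 → Y
X(23)−H(7): 16 → Q
G(6)−B(1): 5 → F
L(11)−P(15): -4≡22 → W
F(5)−H(7): -2≡24 → Y
M(12)−B(1): 11 → L

FBYQFWYL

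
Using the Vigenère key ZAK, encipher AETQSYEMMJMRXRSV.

ZEDPSIDMWIMBWRCU

Repeat the key across the message: ZAKZAKZAKZAKZAKZ
A(0)+Z(25): 25 → Z
E(4)+A(0): 4 → E
T(19)+K(10): 29≡3 → D
Q(16)+Z(25): 41≡15 → P
S(18)+A(0): 18 → S
Y(24)+K(10): 34≡8 → I
E(4)+Z(25): 29≡3 → D
M(12)+A(0): 12 → M
M(12)+K(10): 22 → W
J(9)+Z(25): 34≡8 → I
M(12)+A(0): 12 → M
R(17)+K(10): 27≡1 → B
X(23)+Z(25): 48≡22 → W
R(17)+A(0): 17 → R
S(18)+K(10): 28≡2 → C
V(21)+Z(25): 46≡20 → U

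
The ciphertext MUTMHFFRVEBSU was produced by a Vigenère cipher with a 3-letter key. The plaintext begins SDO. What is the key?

URF

Subtract each crib letter from the matching ciphertext letter (mod 26):
M(12)−S(18)=-6≡20 → U
U(20)−D(3)=17 → R
T(19)−O(14)=5 → F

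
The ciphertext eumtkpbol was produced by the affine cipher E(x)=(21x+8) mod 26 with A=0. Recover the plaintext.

The inverse of 21 mod 26 is 5, since 21·5=105≡1. Apply D(y)=5·(y−8) mod 26:
e(4): 5·(4−8)=-20≡6 → g
u(20): 5·(20−8)=60≡8 → i
m(12): 5·(12−8)=20 → u
t(19): 5·(19−8)=55≡3 → d
k(10): 5·(10−8)=10 → k
p(15): 5·(15−8)=35≡9 → j
b(1): 5·(1−8)=-35≡17 → r
o(14): 5·(14−8)=30≡4 → e
l(11): 5·(11−8)=15 → p

giudkjrep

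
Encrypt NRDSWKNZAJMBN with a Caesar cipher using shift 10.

N(13): 13+10=23 → X
R(17): 17+10=27≡1 → B
D(3): 3+10=13 → N
S(18): 18+10=28≡2 → C
W(22): 22+10=32≡6 → G
K(10): 10+10=20 → U
N(13): 13+10=23 → X
Z(25): 25+10=35≡9 → J
A(0): 0+10=10 → K
J(9): 9+10=19 → T
M(12): 12+10=22 → W
B(1): 1+10=11 → L
N(13): 13+10=23 → X

XBNCGUXJKTWLX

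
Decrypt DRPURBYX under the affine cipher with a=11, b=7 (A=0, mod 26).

CIWNIQLS

The inverse of 11 mod 26 is 19, since 11·19=209≡1. Apply D(y)=19·(y−7) mod 26:
D(3): 19·(3−7)=-76≡2 → C
R(17): 19·(17−7)=190≡8 → I
P(15): 19·(15−7)=152≡22 → W
U(20): 19·(20−7)=247≡13 → N
R(17): 19·(17−7)=190≡8 → I
B(1): 19·(1−7)=-114≡16 → Q
Y(24): 19·(24−7)=323≡11 → L
X(23): 19·(23−7)=304≡18 → S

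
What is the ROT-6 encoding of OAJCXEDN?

UGPIDKJT

O(14): 14+6=20 → U
A(0): 0+6=6 → G
J(9): 9+6=15 → P
C(2): 2+6=8 → I
X(23): 23+6=29≡3 → D
E(4): 4+6=10 → K
D(3): 3+6=9 → J
N(13): 13+6=19 → T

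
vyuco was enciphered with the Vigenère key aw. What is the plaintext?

vcugo

Repeat the key across the ciphertext: awawa
v(21)−a(0): 21 → v
y(24)−w(22): 2 → c
u(20)−a(0): 20 → u
c(2)−w(22): -20≡6 → g
o(14)−a(0): 14 → o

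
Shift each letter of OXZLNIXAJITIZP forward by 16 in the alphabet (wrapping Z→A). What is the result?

ENPBDYNQZYJYPF

O(14): 14+16=30≡4 → E
X(23): 23+16=39≡13 → N
Z(25): 25+16=41≡15 → P
L(11): 11+16=27≡1 → B
N(13): 13+16=29≡3 → D
I(8): 8+16=24 → Y
X(23): 23+16=39≡13 → N
A(0): 0+16=16 → Q
J(9): 9+16=25 → Z
I(8): 8+16=24 → Y
T(19): 19+16=35≡9 → J
I(8): 8+16=24 → Y
Z(25): 25+16=41≡15 → P
P(15): 15+16=31≡5 → F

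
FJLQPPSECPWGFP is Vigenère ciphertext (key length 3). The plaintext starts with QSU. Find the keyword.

PRR

Subtract each crib letter from the matching ciphertext letter (mod 26):
F(5)−Q(16)=-11≡15 → P
J(9)−S(18)=-9≡17 → R
L(11)−U(20)=-9≡17 → R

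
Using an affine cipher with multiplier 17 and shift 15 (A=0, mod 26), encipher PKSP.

P(15): 17·15+15=270≡10 → K
K(10): 17·10+15=185≡3 → D
S(18): 17·18+15=321≡9 → J
P(15): 17·15+15=270≡10 → K

KDJK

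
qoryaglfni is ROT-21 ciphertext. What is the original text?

q(16): 16−21=-5≡21 → v
o(14): 14−21=-7≡19 → t
r(17): 17−21=-4≡22 → w
y(24): 24−21=3 → d
a(0): 0−21=-21≡5 → f
g(6): 6−21=-15≡11 → l
l(11): 11−21=-10≡16 → q
f(5): 5−21=-16≡10 → k
n(13): 13−21=-8≡18 → s
i(8): 8−21=-13≡13 → n

vtwdflqksn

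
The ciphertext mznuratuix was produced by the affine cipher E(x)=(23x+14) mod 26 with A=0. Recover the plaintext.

The inverse of 23 mod 26 is 17, since 23·17=391≡1. Apply D(y)=17·(y−14) mod 26:
m(12): 17·(12−14)=-34≡18 → s
z(25): 17·(25−14)=187≡5 → f
n(13): 17·(13−14)=-17≡9 → j
u(20): 17·(20−14)=102≡24 → y
r(17): 17·(17−14)=51≡25 → z
a(0): 17·(0−14)=-238≡22 → w
t(19): 17·(19−14)=85≡7 → h
u(20): 17·(20−14)=102≡24 → y
i(8): 17·(8−14)=-102≡2 → c
x(23): 17·(23−14)=153≡23 → x

sfjyzwhycx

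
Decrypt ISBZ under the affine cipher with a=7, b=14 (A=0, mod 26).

The inverse of 7 mod 26 is 15, since 7·15=105≡1. Apply D(y)=15·(y−14) mod 26:
I(8): 15·(8−14)=-90≡14 → O
S(18): 15·(18−14)=60≡8 → I
B(1): 15·(1−14)=-195≡13 → N
Z(25): 15·(25−14)=165≡9 → J

OINJ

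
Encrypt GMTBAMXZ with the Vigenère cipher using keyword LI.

RUEJLUIH

Repeat the key across the message: LILILILI
G(6)+L(11): 17 → R
M(12)+I(8): 20 → U
T(19)+L(11): 30≡4 → E
B(1)+I(8): 9 → J
A(0)+L(11): 11 → L
M(12)+I(8): 20 → U
X(23)+L(11): 34≡8 → I
Z(25)+I(8): 33≡7 → H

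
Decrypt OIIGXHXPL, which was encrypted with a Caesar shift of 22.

O(14): 14−22=-8≡18 → S
I(8): 8−22=-14≡12 → M
I(8): 8−22=-14≡12 → M
G(6): 6−22=-16≡10 → K
X(23): 23−22=1 → B
H(7): 7−22=-15≡11 → L
X(23): 23−22=1 → B
P(15): 15−22=-7≡19 → T
L(11): 11−22=-11≡15 → P

SMMKBLBTP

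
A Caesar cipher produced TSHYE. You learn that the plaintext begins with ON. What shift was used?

From the crib: T(19)−O(14)=5, so the shift is 5.

5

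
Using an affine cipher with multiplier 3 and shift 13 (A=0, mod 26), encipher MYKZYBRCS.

XHRKHQMTP

M(12): 3·12+13=49≡23 → X
Y(24): 3·24+13=85≡7 → H
K(10): 3·10+13=43≡17 → R
Z(25): 3·25+13=88≡10 → K
Y(24): 3·24+13=85≡7 → H
B(1): 3·1+13=16 → Q
R(17): 3·17+13=64≡12 → M
C(2): 3·2+13=19 → T
S(18): 3·18+13=67≡15 → P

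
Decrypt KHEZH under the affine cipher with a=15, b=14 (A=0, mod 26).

YDIZD

The inverse of 15 mod 26 is 7, since 15·7=105≡1. Apply D(y)=7·(y−14) mod 26:
K(10): 7·(10−14)=-28≡24 → Y
H(7): 7·(7−14)=-49≡3 → D
E(4): 7·(4−14)=-70≡8 → I
Z(25): 7·(25−14)=77≡25 → Z
H(7): 7·(7−14)=-49≡3 → D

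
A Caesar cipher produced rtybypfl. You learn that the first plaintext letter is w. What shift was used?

21

From the crib: r(17)−w(22)=-5≡21, so the shift is 21.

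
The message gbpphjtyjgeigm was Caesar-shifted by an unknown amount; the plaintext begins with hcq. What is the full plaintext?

hcqqikuzkhfjhn

From the crib: g(6)−h(7)=-1≡25, so the shift is 25.
Subtract 25 from each ciphertext letter:
g(6): 6−25=-19≡7 → h
b(1): 1−25=-24≡2 → c
p(15): 15−25=-10≡16 → q
p(15): 15−25=-10≡16 → q
h(7): 7−25=-18≡8 → i
j(9): 9−25=-16≡10 → k
t(19): 19−25=-6≡20 → u
y(24): 24−25=-1≡25 → z
j(9): 9−25=-16≡10 → k
g(6): 6−25=-19≡7 → h
e(4): 4−25=-21≡5 → f
i(8): 8−25=-17≡9 → j
g(6): 6−25=-19≡7 → h
m(12): 12−25=-13≡13 → n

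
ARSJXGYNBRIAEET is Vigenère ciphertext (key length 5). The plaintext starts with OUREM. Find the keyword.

Subtract each crib letter from the matching ciphertext letter (mod 26):
A(0)−O(14)=-14≡12 → M
R(17)−U(20)=-3≡23 → X
S(18)−R(17)=1 → B
J(9)−E(4)=5 → F
X(23)−M(12)=11 → L

MXBFL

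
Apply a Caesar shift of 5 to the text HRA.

MWF

H(7): 7+5=12 → M
R(17): 17+5=22 → W
A(0): 0+5=5 → F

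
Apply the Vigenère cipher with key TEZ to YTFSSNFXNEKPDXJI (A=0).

Repeat the key across the message: TEZTEZTEZTEZTEZT
Y(24)+T(19): 43≡17 → R
T(19)+E(4): 23 → X
F(5)+Z(25): 30≡4 → E
S(18)+T(19): 37≡11 → L
S(18)+E(4): 22 → W
N(13)+Z(25): 38≡12 → M
F(5)+T(19): 24 → Y
X(23)+E(4): 27≡1 → B
N(13)+Z(25): 38≡12 → M
E(4)+T(19): 23 → X
K(10)+E(4): 14 → O
P(15)+Z(25): 40≡14 → O
D(3)+T(19): 22 → W
X(23)+E(4): 27≡1 → B
J(9)+Z(25): 34≡8 → I
I(8)+T(19): 27≡1 → B

RXELWMYBMXOOWBIB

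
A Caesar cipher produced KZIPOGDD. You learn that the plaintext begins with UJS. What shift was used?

From the crib: K(10)−U(20)=-10≡16, so the shift is 16.

16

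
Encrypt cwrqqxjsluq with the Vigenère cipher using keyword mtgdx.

Repeat the key across the message: mtgdxmtgdxm
c(2)+m(12): 14 → o
w(22)+t(19): 41≡15 → p
r(17)+g(6): 23 → x
q(16)+d(3): 19 → t
q(16)+x(23): 39≡13 → n
x(23)+m(12): 35≡9 → j
j(9)+t(19): 28≡2 → c
s(18)+g(6): 24 → y
l(11)+d(3): 14 → o
u(20)+x(23): 43≡17 → r
q(16)+m(12): 28≡2 → c

opxtnjcyorc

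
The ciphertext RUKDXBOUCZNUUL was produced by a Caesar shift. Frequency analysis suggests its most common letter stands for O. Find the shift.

6

The most frequent ciphertext letter is U (appears 4 times).
U is position 20; O is position 14.
Shift = 6.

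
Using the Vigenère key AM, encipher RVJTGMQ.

Repeat the key across the message: AMAMAMA
R(17)+A(0): 17 → R
V(21)+M(12): 33≡7 → H
J(9)+A(0): 9 → J
T(19)+M(12): 31≡5 → F
G(6)+A(0): 6 → G
M(12)+M(12): 24 → Y
Q(16)+A(0): 16 → Q

RHJFGYQ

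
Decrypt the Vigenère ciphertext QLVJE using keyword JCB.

HJUAC

Repeat the key across the ciphertext: JCBJC
Q(16)−J(9): 7 → H
L(11)−C(2): 9 → J
V(21)−B(1): 20 → U
J(9)−J(9): 0 → A
E(4)−C(2): 2 → C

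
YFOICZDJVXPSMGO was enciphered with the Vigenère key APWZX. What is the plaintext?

Repeat the key across the ciphertext: APWZXAPWZXAPWZX
Y(24)−A(0): 24 → Y
F(5)−P(15): -10≡16 → Q
O(14)−W(22): -8≡18 → S
I(8)−Z(25): -17≡9 → J
C(2)−X(23): -21≡5 → F
Z(25)−A(0): 25 → Z
D(3)−P(15): -12≡14 → O
J(9)−W(22): -13≡13 → N
V(21)−Z(25): -4≡22 → W
X(23)−X(23): 0 → A
P(15)−A(0): 15 → P
S(18)−P(15): 3 → D
M(12)−W(22): -10≡16 → Q
G(6)−Z(25): -19≡7 → H
O(14)−X(23): -9≡17 → R

YQSJFZONWAPDQHR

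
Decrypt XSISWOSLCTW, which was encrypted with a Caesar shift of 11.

X(23): 23−11=12 → M
S(18): 18−11=7 → H
I(8): 8−11=-3≡23 → X
S(18): 18−11=7 → H
W(22): 22−11=11 → L
O(14): 14−11=3 → D
S(18): 18−11=7 → H
L(11): 11−11=0 → A
C(2): 2−11=-9≡17 → R
T(19): 19−11=8 → I
W(22): 22−11=11 → L

MHXHLDHARIL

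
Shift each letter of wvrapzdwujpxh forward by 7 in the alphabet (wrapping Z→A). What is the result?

w(22): 22+7=29≡3 → d
v(21): 21+7=28≡2 → c
r(17): 17+7=24 → y
a(0): 0+7=7 → h
p(15): 15+7=22 → w
z(25): 25+7=32≡6 → g
d(3): 3+7=10 → k
w(22): 22+7=29≡3 → d
u(20): 20+7=27≡1 → b
j(9): 9+7=16 → q
p(15): 15+7=22 → w
x(23): 23+7=30≡4 → e
h(7): 7+7=14 → o

dcyhwgkdbqweo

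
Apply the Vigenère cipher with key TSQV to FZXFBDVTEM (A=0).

Repeat the key across the message: TSQVTSQVTS
F(5)+T(19): 24 → Y
Z(25)+S(18): 43≡17 → R
X(23)+Q(16): 39≡13 → N
F(5)+V(21): 26≡0 → A
B(1)+T(19): 20 → U
D(3)+S(18): 21 → V
V(21)+Q(16): 37≡11 → L
T(19)+V(21): 40≡14 → O
E(4)+T(19): 23 → X
M(12)+S(18): 30≡4 → E

YRNAUVLOXE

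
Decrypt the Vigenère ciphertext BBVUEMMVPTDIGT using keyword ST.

Repeat the key across the ciphertext: STSTSTSTSTSTST
B(1)−S(18): -17≡9 → J
B(1)−T(19): -18≡8 → I
V(21)−S(18): 3 → D
U(20)−T(19): 1 → B
E(4)−S(18): -14≡12 → M
M(12)−T(19): -7≡19 → T
M(12)−S(18): -6≡20 → U
V(21)−T(19): 2 → C
P(15)−S(18): -3≡23 → X
T(19)−T(19): 0 → A
D(3)−S(18): -15≡11 → L
I(8)−T(19): -11≡15 → P
G(6)−S(18): -12≡14 → O
T(19)−T(19): 0 → A

JIDBMTUCXALPOA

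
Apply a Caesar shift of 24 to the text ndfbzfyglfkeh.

n(13): 13+24=37≡11 → l
d(3): 3+24=27≡1 → b
f(5): 5+24=29≡3 → d
b(1): 1+24=25 → z
z(25): 25+24=49≡23 → x
f(5): 5+24=29≡3 → d
y(24): 24+24=48≡22 → w
g(6): 6+24=30≡4 → e
l(11): 11+24=35≡9 → j
f(5): 5+24=29≡3 → d
k(10): 10+24=34≡8 → i
e(4): 4+24=28≡2 → c
h(7): 7+24=31≡5 → f

lbdzxdwejdicf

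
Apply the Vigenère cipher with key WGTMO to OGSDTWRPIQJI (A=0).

KMLPHSXIUEFO

Repeat the key across the message: WGTMOWGTMOWG
O(14)+W(22): 36≡10 → K
G(6)+G(6): 12 → M
S(18)+T(19): 37≡11 → L
D(3)+M(12): 15 → P
T(19)+O(14): 33≡7 → H
W(22)+W(22): 44≡18 → S
R(17)+G(6): 23 → X
P(15)+T(19): 34≡8 → I
I(8)+M(12): 20 → U
Q(16)+O(14): 30≡4 → E
J(9)+W(22): 31≡5 → F
I(8)+G(6): 14 → O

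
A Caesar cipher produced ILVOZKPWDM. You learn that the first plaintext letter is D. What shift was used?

5

From the crib: I(8)−D(3)=5, so the shift is 5.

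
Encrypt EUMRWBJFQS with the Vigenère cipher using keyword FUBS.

Repeat the key across the message: FUBSFUBSFU
E(4)+F(5): 9 → J
U(20)+U(20): 40≡14 → O
M(12)+B(1): 13 → N
R(17)+S(18): 35≡9 → J
W(22)+F(5): 27≡1 → B
B(1)+U(20): 21 → V
J(9)+B(1): 10 → K
F(5)+S(18): 23 → X
Q(16)+F(5): 21 → V
S(18)+U(20): 38≡12 → M

JONJBVKXVM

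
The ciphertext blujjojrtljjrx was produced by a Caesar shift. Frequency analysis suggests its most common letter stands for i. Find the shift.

The most frequent ciphertext letter is j (appears 5 times).
j is position 9; i is position 8.
Shift = 1.

1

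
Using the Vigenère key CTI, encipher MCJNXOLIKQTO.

OVRPQWNBSSMW

Repeat the key across the message: CTICTICTICTI
M(12)+C(2): 14 → O
C(2)+T(19): 21 → V
J(9)+I(8): 17 → R
N(13)+C(2): 15 → P
X(23)+T(19): 42≡16 → Q
O(14)+I(8): 22 → W
L(11)+C(2): 13 → N
I(8)+T(19): 27≡1 → B
K(10)+I(8): 18 → S
Q(16)+C(2): 18 → S
T(19)+T(19): 38≡12 → M
O(14)+I(8): 22 → W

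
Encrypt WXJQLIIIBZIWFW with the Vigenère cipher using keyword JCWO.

Repeat the key across the message: JCWOJCWOJCWOJC
W(22)+J(9): 31≡5 → F
X(23)+C(2): 25 → Z
J(9)+W(22): 31≡5 → F
Q(16)+O(14): 30≡4 → E
L(11)+J(9): 20 → U
I(8)+C(2): 10 → K
I(8)+W(22): 30≡4 → E
I(8)+O(14): 22 → W
B(1)+J(9): 10 → K
Z(25)+C(2): 27≡1 → B
I(8)+W(22): 30≡4 → E
W(22)+O(14): 36≡10 → K
F(5)+J(9): 14 → O
W(22)+C(2): 24 → Y

FZFEUKEWKBEKOY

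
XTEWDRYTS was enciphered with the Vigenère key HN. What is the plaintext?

Repeat the key across the ciphertext: HNHNHNHNH
X(23)−H(7): 16 → Q
T(19)−N(13): 6 → G
E(4)−H(7): -3≡23 → X
W(22)−N(13): 9 → J
D(3)−H(7): -4≡22 → W
R(17)−N(13): 4 → E
Y(24)−H(7): 17 → R
T(19)−N(13): 6 → G
S(18)−H(7): 11 → L

QGXJWERGL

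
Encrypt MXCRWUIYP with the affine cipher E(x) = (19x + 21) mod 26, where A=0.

PQHGXLRJU

M(12): 19·12+21=249≡15 → P
X(23): 19·23+21=458≡16 → Q
C(2): 19·2+21=59≡7 → H
R(17): 19·17+21=344≡6 → G
W(22): 19·22+21=439≡23 → X
U(20): 19·20+21=401≡11 → L
I(8): 19·8+21=173≡17 → R
Y(24): 19·24+21=477≡9 → J
P(15): 19·15+21=306≡20 → U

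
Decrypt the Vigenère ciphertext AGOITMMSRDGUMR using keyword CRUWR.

YPUMCKVYVMEDSV

Repeat the key across the ciphertext: CRUWRCRUWRCRUW
A(0)−C(2): -2≡24 → Y
G(6)−R(17): -11≡15 → P
O(14)−U(20): -6≡20 → U
I(8)−W(22): -14≡12 → M
T(19)−R(17): 2 → C
M(12)−C(2): 10 → K
M(12)−R(17): -5≡21 → V
S(18)−U(20): -2≡24 → Y
R(17)−W(22): -5≡21 → V
D(3)−R(17): -14≡12 → M
G(6)−C(2): 4 → E
U(20)−R(17): 3 → D
M(12)−U(20): -8≡18 → S
R(17)−W(22): -5≡21 → V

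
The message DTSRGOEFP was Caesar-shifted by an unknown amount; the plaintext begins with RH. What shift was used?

From the crib: D(3)−R(17)=-14≡12, so the shift is 12.

12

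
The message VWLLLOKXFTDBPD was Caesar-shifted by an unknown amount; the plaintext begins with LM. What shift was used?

From the crib: V(21)−L(11)=10, so the shift is 10.

10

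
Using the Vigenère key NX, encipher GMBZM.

TJOWZ

Repeat the key across the message: NXNXN
G(6)+N(13): 19 → T
M(12)+X(23): 35≡9 → J
B(1)+N(13): 14 → O
Z(25)+X(23): 48≡22 → W
M(12)+N(13): 25 → Z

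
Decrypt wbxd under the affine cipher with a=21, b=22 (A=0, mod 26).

azfj

The inverse of 21 mod 26 is 5, since 21·5=105≡1. Apply D(y)=5·(y−22) mod 26:
w(22): 5·(22−22)=0 → a
b(1): 5·(1−22)=-105≡25 → z
x(23): 5·(23−22)=5 → f
d(3): 5·(3−22)=-95≡9 → j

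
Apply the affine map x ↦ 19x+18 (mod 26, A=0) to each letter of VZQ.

V(21): 19·21+18=417≡1 → B
Z(25): 19·25+18=493≡25 → Z
Q(16): 19·16+18=322≡10 → K

BZK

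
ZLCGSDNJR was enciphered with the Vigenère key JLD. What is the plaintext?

Repeat the key across the ciphertext: JLDJLDJLD
Z(25)−J(9): 16 → Q
L(11)−L(11): 0 → A
C(2)−D(3): -1≡25 → Z
G(6)−J(9): -3≡23 → X
S(18)−L(11): 7 → H
D(3)−D(3): 0 → A
N(13)−J(9): 4 → E
J(9)−L(11): -2≡24 → Y
R(17)−D(3): 14 → O

QAZXHAEYO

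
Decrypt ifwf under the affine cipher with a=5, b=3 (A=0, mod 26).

The inverse of 5 mod 26 is 21, since 5·21=105≡1. Apply D(y)=21·(y−3) mod 26:
i(8): 21·(8−3)=105≡1 → b
f(5): 21·(5−3)=42≡16 → q
w(22): 21·(22−3)=399≡9 → j
f(5): 21·(5−3)=42≡16 → q

bqjq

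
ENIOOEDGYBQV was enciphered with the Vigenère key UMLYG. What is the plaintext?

KBXQIKRVAVWJ

Repeat the key across the ciphertext: UMLYGUMLYGUM
E(4)−U(20): -16≡10 → K
N(13)−M(12): 1 → B
I(8)−L(11): -3≡23 → X
O(14)−Y(24): -10≡16 → Q
O(14)−G(6): 8 → I
E(4)−U(20): -16≡10 → K
D(3)−M(12): -9≡17 → R
G(6)−L(11): -5≡21 → V
Y(24)−Y(24): 0 → A
B(1)−G(6): -5≡21 → V
Q(16)−U(20): -4≡22 → W
V(21)−M(12): 9 → J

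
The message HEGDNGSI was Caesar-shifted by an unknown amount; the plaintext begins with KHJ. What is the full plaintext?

From the crib: H(7)−K(10)=-3≡23, so the shift is 23.
Subtract 23 from each ciphertext letter:
H(7): 7−23=-16≡10 → K
E(4): 4−23=-19≡7 → H
G(6): 6−23=-17≡9 → J
D(3): 3−23=-20≡6 → G
N(13): 13−23=-10≡16 → Q
G(6): 6−23=-17≡9 → J
S(18): 18−23=-5≡21 → V
I(8): 8−23=-15≡11 → L

KHJGQJVL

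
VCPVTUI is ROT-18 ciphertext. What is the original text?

V(21): 21−18=3 → D
C(2): 2−18=-16≡10 → K
P(15): 15−18=-3≡23 → X
V(21): 21−18=3 → D
T(19): 19−18=1 → B
U(20): 20−18=2 → C
I(8): 8−18=-10≡16 → Q

DKXDBCQ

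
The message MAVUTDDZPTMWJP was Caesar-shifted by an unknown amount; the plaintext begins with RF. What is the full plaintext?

RFAZYIIEUYRBOU

From the crib: M(12)−R(17)=-5≡21, so the shift is 21.
Subtract 21 from each ciphertext letter:
M(12): 12−21=-9≡17 → R
A(0): 0−21=-21≡5 → F
V(21): 21−21=0 → A
U(20): 20−21=-1≡25 → Z
T(19): 19−21=-2≡24 → Y
D(3): 3−21=-18≡8 → I
D(3): 3−21=-18≡8 → I
Z(25): 25−21=4 → E
P(15): 15−21=-6≡20 → U
T(19): 19−21=-2≡24 → Y
M(12): 12−21=-9≡17 → R
W(22): 22−21=1 → B
J(9): 9−21=-12≡14 → O
P(15): 15−21=-6≡20 → U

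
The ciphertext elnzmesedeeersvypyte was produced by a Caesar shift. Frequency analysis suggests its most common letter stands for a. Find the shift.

The most frequent ciphertext letter is e (appears 7 times).
e is position 4; a is position 0.
Shift = 4.

4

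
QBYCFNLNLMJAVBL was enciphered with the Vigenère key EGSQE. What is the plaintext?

MVGMBJFVVIFUDLH

Repeat the key across the ciphertext: EGSQEEGSQEEGSQE
Q(16)−E(4): 12 → M
B(1)−G(6): -5≡21 → V
Y(24)−S(18): 6 → G
C(2)−Q(16): -14≡12 → M
F(5)−E(4): 1 → B
N(13)−E(4): 9 → J
L(11)−G(6): 5 → F
N(13)−S(18): -5≡21 → V
L(11)−Q(16): -5≡21 → V
M(12)−E(4): 8 → I
J(9)−E(4): 5 → F
A(0)−G(6): -6≡20 → U
V(21)−S(18): 3 → D
B(1)−Q(16): -15≡11 → L
L(11)−E(4): 7 → H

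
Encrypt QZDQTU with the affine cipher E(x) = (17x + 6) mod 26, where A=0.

Q(16): 17·16+6=278≡18 → S
Z(25): 17·25+6=431≡15 → P
D(3): 17·3+6=57≡5 → F
Q(16): 17·16+6=278≡18 → S
T(19): 17·19+6=329≡17 → R
U(20): 17·20+6=346≡8 → I

SPFSRI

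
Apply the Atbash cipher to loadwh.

olzwds

l(11) → o(14)
o(14) → l(11)
a(0) → z(25)
d(3) → w(22)
w(22) → d(3)
h(7) → s(18)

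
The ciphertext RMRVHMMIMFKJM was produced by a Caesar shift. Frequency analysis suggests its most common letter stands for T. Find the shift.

The most frequent ciphertext letter is M (appears 5 times).
M is position 12; T is position 19.
Shift = -7≡19.

19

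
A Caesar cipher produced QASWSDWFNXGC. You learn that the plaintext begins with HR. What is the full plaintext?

From the crib: Q(16)−H(7)=9, so the shift is 9.
Subtract 9 from each ciphertext letter:
Q(16): 16−9=7 → H
A(0): 0−9=-9≡17 → R
S(18): 18−9=9 → J
W(22): 22−9=13 → N
S(18): 18−9=9 → J
D(3): 3−9=-6≡20 → U
W(22): 22−9=13 → N
F(5): 5−9=-4≡22 → W
N(13): 13−9=4 → E
X(23): 23−9=14 → O
G(6): 6−9=-3≡23 → X
C(2): 2−9=-7≡19 → T

HRJNJUNWEOXT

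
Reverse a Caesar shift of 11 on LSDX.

L(11): 11−11=0 → A
S(18): 18−11=7 → H
D(3): 3−11=-8≡18 → S
X(23): 23−11=12 → M

AHSM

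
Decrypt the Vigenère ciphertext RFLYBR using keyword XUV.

ULQBHW

Repeat the key across the ciphertext: XUVXUV
R(17)−X(23): -6≡20 → U
F(5)−U(20): -15≡11 → L
L(11)−V(21): -10≡16 → Q
Y(24)−X(23): 1 → B
B(1)−U(20): -19≡7 → H
R(17)−V(21): -4≡22 → W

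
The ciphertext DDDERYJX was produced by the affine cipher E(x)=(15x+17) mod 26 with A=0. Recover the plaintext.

GGGNAXWQ

The inverse of 15 mod 26 is 7, since 15·7=105≡1. Apply D(y)=7·(y−17) mod 26:
D(3): 7·(3−17)=-98≡6 → G
D(3): 7·(3−17)=-98≡6 → G
D(3): 7·(3−17)=-98≡6 → G
E(4): 7·(4−17)=-91≡13 → N
R(17): 7·(17−17)=0 → A
Y(24): 7·(24−17)=49≡23 → X
J(9): 7·(9−17)=-56≡22 → W
X(23): 7·(23−17)=42≡16 → Q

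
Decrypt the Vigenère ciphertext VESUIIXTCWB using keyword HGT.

Repeat the key across the ciphertext: HGTHGTHGTHG
V(21)−H(7): 14 → O
E(4)−G(6): -2≡24 → Y
S(18)−T(19): -1≡25 → Z
U(20)−H(7): 13 → N
I(8)−G(6): 2 → C
I(8)−T(19): -11≡15 → P
X(23)−H(7): 16 → Q
T(19)−G(6): 13 → N
C(2)−T(19): -17≡9 → J
W(22)−H(7): 15 → P
B(1)−G(6): -5≡21 → V

OYZNCPQNJPV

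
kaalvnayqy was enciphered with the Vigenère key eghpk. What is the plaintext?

gutwljurbo

Repeat the key across the ciphertext: eghpkeghpk
k(10)−e(4): 6 → g
a(0)−g(6): -6≡20 → u
a(0)−h(7): -7≡19 → t
l(11)−p(15): -4≡22 → w
v(21)−k(10): 11 → l
n(13)−e(4): 9 → j
a(0)−g(6): -6≡20 → u
y(24)−h(7): 17 → r
q(16)−p(15): 1 → b
y(24)−k(10): 14 → o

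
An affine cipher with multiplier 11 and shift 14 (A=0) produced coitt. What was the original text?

The inverse of 11 mod 26 is 19, since 11·19=209≡1. Apply D(y)=19·(y−14) mod 26:
c(2): 19·(2−14)=-228≡6 → g
o(14): 19·(14−14)=0 → a
i(8): 19·(8−14)=-114≡16 → q
t(19): 19·(19−14)=95≡17 → r
t(19): 19·(19−14)=95≡17 → r

gaqrr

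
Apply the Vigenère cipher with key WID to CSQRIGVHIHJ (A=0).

Repeat the key across the message: WIDWIDWIDWI
C(2)+W(22): 24 → Y
S(18)+I(8): 26≡0 → A
Q(16)+D(3): 19 → T
R(17)+W(22): 39≡13 → N
I(8)+I(8): 16 → Q
G(6)+D(3): 9 → J
V(21)+W(22): 43≡17 → R
H(7)+I(8): 15 → P
I(8)+D(3): 11 → L
H(7)+W(22): 29≡3 → D
J(9)+I(8): 17 → R

YATNQJRPLDR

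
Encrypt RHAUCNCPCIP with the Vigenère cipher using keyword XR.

Repeat the key across the message: XRXRXRXRXRX
R(17)+X(23): 40≡14 → O
H(7)+R(17): 24 → Y
A(0)+X(23): 23 → X
U(20)+R(17): 37≡11 → L
C(2)+X(23): 25 → Z
N(13)+R(17): 30≡4 → E
C(2)+X(23): 25 → Z
P(15)+R(17): 32≡6 → G
C(2)+X(23): 25 → Z
I(8)+R(17): 25 → Z
P(15)+X(23): 38≡12 → M

OYXLZEZGZZM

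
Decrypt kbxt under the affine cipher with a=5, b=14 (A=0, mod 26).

unhb

The inverse of 5 mod 26 is 21, since 5·21=105≡1. Apply D(y)=21·(y−14) mod 26:
k(10): 21·(10−14)=-84≡20 → u
b(1): 21·(1−14)=-273≡13 → n
x(23): 21·(23−14)=189≡7 → h
t(19): 21·(19−14)=105≡1 → b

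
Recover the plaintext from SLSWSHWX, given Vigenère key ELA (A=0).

Repeat the key across the ciphertext: ELAELAEL
S(18)−E(4): 14 → O
L(11)−L(11): 0 → A
S(18)−A(0): 18 → S
W(22)−E(4): 18 → S
S(18)−L(11): 7 → H
H(7)−A(0): 7 → H
W(22)−E(4): 18 → S
X(23)−L(11): 12 → M

OASSHHSM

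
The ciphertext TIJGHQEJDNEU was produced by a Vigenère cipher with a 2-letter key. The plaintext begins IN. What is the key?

LV

Subtract each crib letter from the matching ciphertext letter (mod 26):
T(19)−I(8)=11 → L
I(8)−N(13)=-5≡21 → V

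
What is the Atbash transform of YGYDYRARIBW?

Y(24) → B(1)
G(6) → T(19)
Y(24) → B(1)
D(3) → W(22)
Y(24) → B(1)
R(17) → I(8)
A(0) → Z(25)
R(17) → I(8)
I(8) → R(17)
B(1) → Y(24)
W(22) → D(3)

BTBWBIZIRYD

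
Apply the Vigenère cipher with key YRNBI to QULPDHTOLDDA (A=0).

OLYQLFKBMLBR

Repeat the key across the message: YRNBIYRNBIYR
Q(16)+Y(24): 40≡14 → O
U(20)+R(17): 37≡11 → L
L(11)+N(13): 24 → Y
P(15)+B(1): 16 → Q
D(3)+I(8): 11 → L
H(7)+Y(24): 31≡5 → F
T(19)+R(17): 36≡10 → K
O(14)+N(13): 27≡1 → B
L(11)+B(1): 12 → M
D(3)+I(8): 11 → L
D(3)+Y(24): 27≡1 → B
A(0)+R(17): 17 → R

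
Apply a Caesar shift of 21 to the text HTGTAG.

H(7): 7+21=28≡2 → C
T(19): 19+21=40≡14 → O
G(6): 6+21=27≡1 → B
T(19): 19+21=40≡14 → O
A(0): 0+21=21 → V
G(6): 6+21=27≡1 → B

COBOVB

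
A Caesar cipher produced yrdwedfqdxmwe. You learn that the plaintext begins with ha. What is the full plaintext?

hamfnmozmgvfn

From the crib: y(24)−h(7)=17, so the shift is 17.
Subtract 17 from each ciphertext letter:
y(24): 24−17=7 → h
r(17): 17−17=0 → a
d(3): 3−17=-14≡12 → m
w(22): 22−17=5 → f
e(4): 4−17=-13≡13 → n
d(3): 3−17=-14≡12 → m
f(5): 5−17=-12≡14 → o
q(16): 16−17=-1≡25 → z
d(3): 3−17=-14≡12 → m
x(23): 23−17=6 → g
m(12): 12−17=-5≡21 → v
w(22): 22−17=5 → f
e(4): 4−17=-13≡13 → n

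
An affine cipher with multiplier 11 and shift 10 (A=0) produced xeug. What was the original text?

nqic

The inverse of 11 mod 26 is 19, since 11·19=209≡1. Apply D(y)=19·(y−10) mod 26:
x(23): 19·(23−10)=247≡13 → n
e(4): 19·(4−10)=-114≡16 → q
u(20): 19·(20−10)=190≡8 → i
g(6): 19·(6−10)=-76≡2 → c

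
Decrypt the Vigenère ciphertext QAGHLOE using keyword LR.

Repeat the key across the ciphertext: LRLRLRL
Q(16)−L(11): 5 → F
A(0)−R(17): -17≡9 → J
G(6)−L(11): -5≡21 → V
H(7)−R(17): -10≡16 → Q
L(11)−L(11): 0 → A
O(14)−R(17): -3≡23 → X
E(4)−L(11): -7≡19 → T

FJVQAXT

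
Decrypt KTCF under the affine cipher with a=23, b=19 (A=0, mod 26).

DAXW

The inverse of 23 mod 26 is 17, since 23·17=391≡1. Apply D(y)=17·(y−19) mod 26:
K(10): 17·(10−19)=-153≡3 → D
T(19): 17·(19−19)=0 → A
C(2): 17·(2−19)=-289≡23 → X
F(5): 17·(5−19)=-238≡22 → W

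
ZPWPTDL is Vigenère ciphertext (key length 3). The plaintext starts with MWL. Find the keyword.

NTL

Subtract each crib letter from the matching ciphertext letter (mod 26):
Z(25)−M(12)=13 → N
P(15)−W(22)=-7≡19 → T
W(22)−L(11)=11 → L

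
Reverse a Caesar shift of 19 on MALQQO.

THSXXV

M(12): 12−19=-7≡19 → T
A(0): 0−19=-19≡7 → H
L(11): 11−19=-8≡18 → S
Q(16): 16−19=-3≡23 → X
Q(16): 16−19=-3≡23 → X
O(14): 14−19=-5≡21 → V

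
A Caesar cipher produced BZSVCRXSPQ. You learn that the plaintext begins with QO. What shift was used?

11

From the crib: B(1)−Q(16)=-15≡11, so the shift is 11.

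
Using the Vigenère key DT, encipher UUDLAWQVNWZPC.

XNGEDPTOQPCIF

Repeat the key across the message: DTDTDTDTDTDTD
U(20)+D(3): 23 → X
U(20)+T(19): 39≡13 → N
D(3)+D(3): 6 → G
L(11)+T(19): 30≡4 → E
A(0)+D(3): 3 → D
W(22)+T(19): 41≡15 → P
Q(16)+D(3): 19 → T
V(21)+T(19): 40≡14 → O
N(13)+D(3): 16 → Q
W(22)+T(19): 41≡15 → P
Z(25)+D(3): 28≡2 → C
P(15)+T(19): 34≡8 → I
C(2)+D(3): 5 → F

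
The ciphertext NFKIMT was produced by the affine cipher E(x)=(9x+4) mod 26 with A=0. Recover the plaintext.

BDSMYT

The inverse of 9 mod 26 is 3, since 9·3=27≡1. Apply D(y)=3·(y−4) mod 26:
N(13): 3·(13−4)=27≡1 → B
F(5): 3·(5−4)=3 → D
K(10): 3·(10−4)=18 → S
I(8): 3·(8−4)=12 → M
M(12): 3·(12−4)=24 → Y
T(19): 3·(19−4)=45≡19 → T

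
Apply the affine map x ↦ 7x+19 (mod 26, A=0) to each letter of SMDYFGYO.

S(18): 7·18+19=145≡15 → P
M(12): 7·12+19=103≡25 → Z
D(3): 7·3+19=40≡14 → O
Y(24): 7·24+19=187≡5 → F
F(5): 7·5+19=54≡2 → C
G(6): 7·6+19=61≡9 → J
Y(24): 7·24+19=187≡5 → F
O(14): 7·14+19=117≡13 → N

PZOFCJFN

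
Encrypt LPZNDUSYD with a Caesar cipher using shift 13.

L(11): 11+13=24 → Y
P(15): 15+13=28≡2 → C
Z(25): 25+13=38≡12 → M
N(13): 13+13=26≡0 → A
D(3): 3+13=16 → Q
U(20): 20+13=33≡7 → H
S(18): 18+13=31≡5 → F
Y(24): 24+13=37≡11 → L
D(3): 3+13=16 → Q

YCMAQHFLQ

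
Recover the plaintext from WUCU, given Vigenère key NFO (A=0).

JPOH

Repeat the key across the ciphertext: NFON
W(22)−N(13): 9 → J
U(20)−F(5): 15 → P
C(2)−O(14): -12≡14 → O
U(20)−N(13): 7 → H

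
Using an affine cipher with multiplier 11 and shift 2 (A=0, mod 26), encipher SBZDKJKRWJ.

SNRJIXIHKX

S(18): 11·18+2=200≡18 → S
B(1): 11·1+2=13 → N
Z(25): 11·25+2=277≡17 → R
D(3): 11·3+2=35≡9 → J
K(10): 11·10+2=112≡8 → I
J(9): 11·9+2=101≡23 → X
K(10): 11·10+2=112≡8 → I
R(17): 11·17+2=189≡7 → H
W(22): 11·22+2=244≡10 → K
J(9): 11·9+2=101≡23 → X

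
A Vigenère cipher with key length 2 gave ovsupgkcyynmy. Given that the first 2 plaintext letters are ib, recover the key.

gu

Subtract each crib letter from the matching ciphertext letter (mod 26):
o(14)−i(8)=6 → g
v(21)−b(1)=20 → u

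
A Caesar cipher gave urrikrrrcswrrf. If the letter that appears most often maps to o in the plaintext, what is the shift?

The most frequent ciphertext letter is r (appears 7 times).
r is position 17; o is position 14.
Shift = 3.

3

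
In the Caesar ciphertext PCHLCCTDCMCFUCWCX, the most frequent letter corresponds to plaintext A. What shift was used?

2

The most frequent ciphertext letter is C (appears 7 times).
C is position 2; A is position 0.
Shift = 2.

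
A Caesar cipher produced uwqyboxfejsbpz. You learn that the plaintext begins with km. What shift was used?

10

From the crib: u(20)−k(10)=10, so the shift is 10.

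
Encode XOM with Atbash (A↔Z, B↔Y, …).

CLN

X(23) → C(2)
O(14) → L(11)
M(12) → N(13)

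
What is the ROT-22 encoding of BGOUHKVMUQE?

XCKQDGRIQMA

B(1): 1+22=23 → X
G(6): 6+22=28≡2 → C
O(14): 14+22=36≡10 → K
U(20): 20+22=42≡16 → Q
H(7): 7+22=29≡3 → D
K(10): 10+22=32≡6 → G
V(21): 21+22=43≡17 → R
M(12): 12+22=34≡8 → I
U(20): 20+22=42≡16 → Q
Q(16): 16+22=38≡12 → M
E(4): 4+22=26≡0 → A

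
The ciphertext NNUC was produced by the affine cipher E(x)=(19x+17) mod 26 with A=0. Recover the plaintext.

IIHR

The inverse of 19 mod 26 is 11, since 19·11=209≡1. Apply D(y)=11·(y−17) mod 26:
N(13): 11·(13−17)=-44≡8 → I
N(13): 11·(13−17)=-44≡8 → I
U(20): 11·(20−17)=33≡7 → H
C(2): 11·(2−17)=-165≡17 → R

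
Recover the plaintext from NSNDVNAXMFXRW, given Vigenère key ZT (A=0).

Repeat the key across the ciphertext: ZTZTZTZTZTZTZ
N(13)−Z(25): -12≡14 → O
S(18)−T(19): -1≡25 → Z
N(13)−Z(25): -12≡14 → O
D(3)−T(19): -16≡10 → K
V(21)−Z(25): -4≡22 → W
N(13)−T(19): -6≡20 → U
A(0)−Z(25): -25≡1 → B
X(23)−T(19): 4 → E
M(12)−Z(25): -13≡13 → N
F(5)−T(19): -14≡12 → M
X(23)−Z(25): -2≡24 → Y
R(17)−T(19): -2≡24 → Y
W(22)−Z(25): -3≡23 → X

OZOKWUBENMYYX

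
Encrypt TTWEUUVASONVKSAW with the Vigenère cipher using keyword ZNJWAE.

SGFAUYUNBKNZJFJS

Repeat the key across the message: ZNJWAEZNJWAEZNJW
T(19)+Z(25): 44≡18 → S
T(19)+N(13): 32≡6 → G
W(22)+J(9): 31≡5 → F
E(4)+W(22): 26≡0 → A
U(20)+A(0): 20 → U
U(20)+E(4): 24 → Y
V(21)+Z(25): 46≡20 → U
A(0)+N(13): 13 → N
S(18)+J(9): 27≡1 → B
O(14)+W(22): 36≡10 → K
N(13)+A(0): 13 → N
V(21)+E(4): 25 → Z
K(10)+Z(25): 35≡9 → J
S(18)+N(13): 31≡5 → F
A(0)+J(9): 9 → J
W(22)+W(22): 44≡18 → S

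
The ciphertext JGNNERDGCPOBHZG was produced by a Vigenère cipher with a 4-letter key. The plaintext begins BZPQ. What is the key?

IHYX

Subtract each crib letter from the matching ciphertext letter (mod 26):
J(9)−B(1)=8 → I
G(6)−Z(25)=-19≡7 → H
N(13)−P(15)=-2≡24 → Y
N(13)−Q(16)=-3≡23 → X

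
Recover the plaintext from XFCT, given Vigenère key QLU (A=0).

HUID

Repeat the key across the ciphertext: QLUQ
X(23)−Q(16): 7 → H
F(5)−L(11): -6≡20 → U
C(2)−U(20): -18≡8 → I
T(19)−Q(16): 3 → D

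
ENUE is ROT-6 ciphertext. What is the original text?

YHOY

E(4): 4−6=-2≡24 → Y
N(13): 13−6=7 → H
U(20): 20−6=14 → O
E(4): 4−6=-2≡24 → Y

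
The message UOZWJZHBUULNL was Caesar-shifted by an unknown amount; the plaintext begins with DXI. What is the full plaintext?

From the crib: U(20)−D(3)=17, so the shift is 17.
Subtract 17 from each ciphertext letter:
U(20): 20−17=3 → D
O(14): 14−17=-3≡23 → X
Z(25): 25−17=8 → I
W(22): 22−17=5 → F
J(9): 9−17=-8≡18 → S
Z(25): 25−17=8 → I
H(7): 7−17=-10≡16 → Q
B(1): 1−17=-16≡10 → K
U(20): 20−17=3 → D
U(20): 20−17=3 → D
L(11): 11−17=-6≡20 → U
N(13): 13−17=-4≡22 → W
L(11): 11−17=-6≡20 → U

DXIFSIQKDDUWU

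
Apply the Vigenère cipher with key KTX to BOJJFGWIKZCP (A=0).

LHGTYDGBHJVM

Repeat the key across the message: KTXKTXKTXKTX
B(1)+K(10): 11 → L
O(14)+T(19): 33≡7 → H
J(9)+X(23): 32≡6 → G
J(9)+K(10): 19 → T
F(5)+T(19): 24 → Y
G(6)+X(23): 29≡3 → D
W(22)+K(10): 32≡6 → G
I(8)+T(19): 27≡1 → B
K(10)+X(23): 33≡7 → H
Z(25)+K(10): 35≡9 → J
C(2)+T(19): 21 → V
P(15)+X(23): 38≡12 → M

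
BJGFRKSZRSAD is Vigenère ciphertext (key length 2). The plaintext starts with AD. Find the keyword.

Subtract each crib letter from the matching ciphertext letter (mod 26):
B(1)−A(0)=1 → B
J(9)−D(3)=6 → G

BG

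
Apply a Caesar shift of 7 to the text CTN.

C(2): 2+7=9 → J
T(19): 19+7=26≡0 → A
N(13): 13+7=20 → U

JAU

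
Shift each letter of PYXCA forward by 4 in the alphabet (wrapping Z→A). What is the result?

P(15): 15+4=19 → T
Y(24): 24+4=28≡2 → C
X(23): 23+4=27≡1 → B
C(2): 2+4=6 → G
A(0): 0+4=4 → E

TCBGE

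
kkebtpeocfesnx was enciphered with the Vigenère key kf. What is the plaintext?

Repeat the key across the ciphertext: kfkfkfkfkfkfkf
k(10)−k(10): 0 → a
k(10)−f(5): 5 → f
e(4)−k(10): -6≡20 → u
b(1)−f(5): -4≡22 → w
t(19)−k(10): 9 → j
p(15)−f(5): 10 → k
e(4)−k(10): -6≡20 → u
o(14)−f(5): 9 → j
c(2)−k(10): -8≡18 → s
f(5)−f(5): 0 → a
e(4)−k(10): -6≡20 → u
s(18)−f(5): 13 → n
n(13)−k(10): 3 → d
x(23)−f(5): 18 → s

afuwjkujsaunds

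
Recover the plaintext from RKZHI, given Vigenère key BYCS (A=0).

QMXPH

Repeat the key across the ciphertext: BYCSB
R(17)−B(1): 16 → Q
K(10)−Y(24): -14≡12 → M
Z(25)−C(2): 23 → X
H(7)−S(18): -11≡15 → P
I(8)−B(1): 7 → H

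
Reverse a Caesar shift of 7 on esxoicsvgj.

e(4): 4−7=-3≡23 → x
s(18): 18−7=11 → l
x(23): 23−7=16 → q
o(14): 14−7=7 → h
i(8): 8−7=1 → b
c(2): 2−7=-5≡21 → v
s(18): 18−7=11 → l
v(21): 21−7=14 → o
g(6): 6−7=-1≡25 → z
j(9): 9−7=2 → c

xlqhbvlozc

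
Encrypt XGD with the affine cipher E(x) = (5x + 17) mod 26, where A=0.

X(23): 5·23+17=132≡2 → C
G(6): 5·6+17=47≡21 → V
D(3): 5·3+17=32≡6 → G

CVG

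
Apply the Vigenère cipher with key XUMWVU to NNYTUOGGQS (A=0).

KHKPPIDACO

Repeat the key across the message: XUMWVUXUMW
N(13)+X(23): 36≡10 → K
N(13)+U(20): 33≡7 → H
Y(24)+M(12): 36≡10 → K
T(19)+W(22): 41≡15 → P
U(20)+V(21): 41≡15 → P
O(14)+U(20): 34≡8 → I
G(6)+X(23): 29≡3 → D
G(6)+U(20): 26≡0 → A
Q(16)+M(12): 28≡2 → C
S(18)+W(22): 40≡14 → O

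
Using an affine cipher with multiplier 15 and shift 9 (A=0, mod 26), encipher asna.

a(0): 15·0+9=9 → j
s(18): 15·18+9=279≡19 → t
n(13): 15·13+9=204≡22 → w
a(0): 15·0+9=9 → j

jtwj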